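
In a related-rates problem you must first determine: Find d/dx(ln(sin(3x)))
Chain rule: d/dx[ln(u)] = u'/u where u = sin(3x)
u' = 3cos(3x)

Answer: (3cos(3x))/(sin(3x))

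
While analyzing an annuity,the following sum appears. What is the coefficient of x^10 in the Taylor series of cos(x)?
cos(x)=Σ (-1)^k x^(2k)/(2k)!
For x^10: (-1)^5/10!=-1/3628800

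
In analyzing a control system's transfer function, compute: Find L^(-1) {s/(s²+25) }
L^(-1){s/(s² + w²)}=cos(wt)
Here w=5

Answer: cos(5t)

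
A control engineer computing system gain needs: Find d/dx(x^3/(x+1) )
Quotient rule: (f/g)'=(f'g - fg')/g²
f=x^3, f'=3x^2
g=x + 1, g'=1

Answer: (3x^2·(x + 1) - x^3)/(x + 1)²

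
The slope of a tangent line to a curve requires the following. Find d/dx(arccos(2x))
d/dx[arccos(u)]=-u'/√(1-u²), u=2x, u'=2

Answer: -2/√(1-4x²)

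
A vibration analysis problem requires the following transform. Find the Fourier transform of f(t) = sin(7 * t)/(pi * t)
sin(W*t)/(pi*t)=(W/pi)*sinc(W*t/pi) is the impulse response of the ideal low-pass filter with cutoff W (here W=7).
Its Fourier transform is a rectangular function:
F(omega)=1 for |omega| < 7, 0 otherwise

Answer: rect(omega/14) [i.e., 1 for |omega| < 7, 0 otherwise]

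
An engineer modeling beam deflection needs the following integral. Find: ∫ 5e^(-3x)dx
Since d/dx[e^(-3x)] = -3e^(-3x), we get -5/3 e^(-3x)+C

Answer: (-5/3)e^(-3x)+C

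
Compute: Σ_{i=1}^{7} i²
Using formula: Σ i^2 = n(n + 1)(2n + 1)/6 = 7·8·15/6 = 140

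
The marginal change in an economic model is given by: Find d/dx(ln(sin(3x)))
Chain rule: d/dx[ln(u)] = u'/u where u = sin(3x)
u' = 3cos(3x)

Answer: (3cos(3x))/(sin(3x))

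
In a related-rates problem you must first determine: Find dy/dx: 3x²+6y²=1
Differentiate: 6x + 12y·(dy/dx)=0
dy/dx=-6x/(12y)=-(1/2)·(x/y)

Answer: dy/dx=-(1/2)·(x/y)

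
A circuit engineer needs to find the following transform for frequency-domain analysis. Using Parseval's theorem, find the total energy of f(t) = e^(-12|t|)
Parseval's theorem: E = integral |f(t)|^2 dt = (1/2pi) integral |F(omega)|^2 domega
E = integral_{-inf}^{inf} e^(-24|t|) dt = 2*integral_0^inf e^(-24t) dt = 2/(2*12) = 1/12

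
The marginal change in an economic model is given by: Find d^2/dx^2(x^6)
Apply power rule 2 times:
d^1: 6x^5
d^2: 30x^4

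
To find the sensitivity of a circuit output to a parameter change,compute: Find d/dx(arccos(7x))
d/dx[arccos(u)] = -u'/√(1-u²), u = 7x, u' = 7

Answer: -7/√(1 - 49x²)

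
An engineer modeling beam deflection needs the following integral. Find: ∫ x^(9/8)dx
Power rule: ∫ x^(9/8) dx = x^(17/8)/(17/8)+C

Answer: (8/17)·x^(17/8)+C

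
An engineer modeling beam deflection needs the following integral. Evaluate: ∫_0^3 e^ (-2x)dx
Antiderivative: (1/(-2))e^(-2x)
Evaluate: (1/(-2))(e^-6-1)

Answer: (e^-6-1)/(-2)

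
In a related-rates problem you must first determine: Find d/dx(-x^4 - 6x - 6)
Power rule: d/dx(ax^n)=n·a·x^(n-1)
Term by term: -4·x^3 - 6

Answer: -4x^3 - 6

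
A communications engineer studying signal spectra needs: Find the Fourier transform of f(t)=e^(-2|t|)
Using the standard pair: F{e^(-a|t|)}=2a/(a^2+omega^2)
With a=2: F(omega)=4/(4+omega^2)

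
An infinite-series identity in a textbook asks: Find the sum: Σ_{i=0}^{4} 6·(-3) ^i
Geometric series: S = a(1 - r^n)/(1 - r)
a = 6, r = -3, n = 5
S = 6(1+243)/4 = 366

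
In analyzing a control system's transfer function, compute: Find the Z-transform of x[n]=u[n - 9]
Using the time-shift property: Z{u[n-9]}=z^(-9)*z/(z-1)
=z^(-8)/(z-1)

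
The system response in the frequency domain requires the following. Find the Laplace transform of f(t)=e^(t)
L{e^(at)} = 1/(s-a)
L{e^(t)} = 1/(s-1)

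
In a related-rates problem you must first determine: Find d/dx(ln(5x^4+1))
Chain rule: d/dx[ln(u)] = u'/u where u = 5x^4+1
u' = 20x^3

Answer: (20x^3)/(5x^4+1)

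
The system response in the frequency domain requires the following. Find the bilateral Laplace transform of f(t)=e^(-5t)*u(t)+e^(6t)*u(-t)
For e^(-5t) * u(t): L=1/(s + 5), Re(s) > -5
For e^(6t) * u(-t): L=-1/(s-6), Re(s) < 6
Combined: F(s)=1/(s + 5) - 1/(s-6), -5 < Re(s) < 6

Answer: 1/(s + 5) - 1/(s-6), ROC: -5 < Re(s) < 6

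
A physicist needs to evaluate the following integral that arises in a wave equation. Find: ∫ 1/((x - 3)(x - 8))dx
Partial fractions: 1/((x-3)(x-8))=A/(x-3) + B/(x-8)
A=-1/5, B=1/5
∫ [-1/5· 1/(x-3) + 1/5· 1/(x-8)] dx
=(1/5)[ln|x-8| - ln|x-3|] + C

Answer: (1/5)·ln|(x-8)/(x-3)| + C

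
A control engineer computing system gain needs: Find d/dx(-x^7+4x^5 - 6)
Power rule: d/dx(ax^n) = n·a·x^(n-1)
Term by term: -7·x^6 + 20·x^4

Answer: -7x^6 + 20x^4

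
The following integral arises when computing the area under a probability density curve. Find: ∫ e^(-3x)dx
Since d/dx[e^(-3x)]=-3e^(-3x), we get -1/3 e^(-3x) + C

Answer: (-1/3)e^(-3x) + C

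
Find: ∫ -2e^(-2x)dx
Since d/dx[e^(-2x)] = -2e^(-2x), we get 1 e^(-2x)+C

Answer: e^(-2x)+C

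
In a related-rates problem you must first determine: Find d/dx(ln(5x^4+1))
Chain rule: d/dx[ln(u)]=u'/u where u=5x^4+1
u'=20x^3

Answer: (20x^3)/(5x^4+1)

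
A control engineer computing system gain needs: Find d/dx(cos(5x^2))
Chain rule: d/dx[cos(u)]=-sin(u)·u' where u=5x^2
u'=10x

Answer: -10x·sin(5x^2)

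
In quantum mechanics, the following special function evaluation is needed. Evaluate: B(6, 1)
B(x,y) = Γ(x)Γ(y)/Γ(x+y) = (x-1)!(y-1)!/(x+y-1)!
B(6,1) = 5!·0!/6! = 1/6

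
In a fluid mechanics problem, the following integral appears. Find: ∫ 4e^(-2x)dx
Since d/dx[e^(-2x)]=-2e^(-2x), we get -2 e^(-2x)+C

Answer: -2e^(-2x)+C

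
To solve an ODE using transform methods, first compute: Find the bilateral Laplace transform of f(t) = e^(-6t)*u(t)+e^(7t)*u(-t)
For e^(-6t) * u(t): L=1/(s+6), Re(s) > -6
For e^(7t) * u(-t): L=-1/(s-7), Re(s) < 7
Combined: F(s)=1/(s+6)-1/(s-7), -6 < Re(s) < 7

Answer: 1/(s+6)-1/(s-7), ROC: -6 < Re(s) < 7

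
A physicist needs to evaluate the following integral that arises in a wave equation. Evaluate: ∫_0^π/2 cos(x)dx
Antiderivative: sin(x)
Evaluate at bounds: [sin(1·π/2)/1] - [sin(1·0)/1]
= ((1) - (0))/1 = 1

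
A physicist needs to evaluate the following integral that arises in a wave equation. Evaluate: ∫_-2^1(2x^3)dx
Step 1: Find antiderivative F(x)=(1/2)x^4
Step 2: F(1) - F(-2)=1/2 - (8)=-15/2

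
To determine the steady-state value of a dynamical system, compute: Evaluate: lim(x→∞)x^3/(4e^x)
Apply L'Hôpital 3 times (∞/∞ each time):
Eventually get 3!/(4e^x) → 0

Answer: 0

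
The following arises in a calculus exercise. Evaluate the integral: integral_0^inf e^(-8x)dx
integral_0^inf e^(-8x) dx = [-1/8*e^(-8x)]_0^inf
= 0 - (-1/8) = 1/8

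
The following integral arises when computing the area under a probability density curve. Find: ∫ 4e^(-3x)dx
Since d/dx[e^(-3x)]=-3e^(-3x), we get -4/3 e^(-3x)+C

Answer: (-4/3)e^(-3x)+C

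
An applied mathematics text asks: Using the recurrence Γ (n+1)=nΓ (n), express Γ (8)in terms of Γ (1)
Γ(8)=7Γ(7)=7·6Γ(6)=...=7!·Γ(1)=5040·Γ(1)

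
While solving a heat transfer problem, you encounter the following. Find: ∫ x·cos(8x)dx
By parts: u=x, dv=cos(8x) dx
du=dx, v=sin(8x)/8
=x·sin(8x)/8 + cos(8x)/8² + C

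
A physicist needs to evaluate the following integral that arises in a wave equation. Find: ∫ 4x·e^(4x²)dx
Let u=4x², du=8x dx
∫ (1/2)e^u du=e^u/2 + C

Answer: e^(4x²)/2 + C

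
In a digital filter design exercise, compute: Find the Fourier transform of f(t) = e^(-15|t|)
Using the standard pair: F{e^(-a|t|)} = 2a/(a^2+omega^2)
With a = 15: F(omega) = 30/(225+omega^2)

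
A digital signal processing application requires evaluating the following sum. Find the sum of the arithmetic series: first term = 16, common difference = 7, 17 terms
Last term: a_n=16 + (17 - 1)·7=128
Sum=n(a_1 + a_n)/2=17(16 + 128)/2=1224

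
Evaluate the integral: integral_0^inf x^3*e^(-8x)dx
This is a Gamma integral. Substitute u = 8x (du = 8 dx):
integral_0^inf x^3 * e^(-8x) dx = (1/8^4) integral_0^inf u^3 * e^(-u) du
= Gamma(4)/8^4 = 3!/8^4 = 6/4096

Answer: 3/2048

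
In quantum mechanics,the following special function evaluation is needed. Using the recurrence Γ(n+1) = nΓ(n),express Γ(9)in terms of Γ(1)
Γ(9) = 8Γ(8) = 8·7Γ(7) = ... = 8!·Γ(1) = 40320·Γ(1)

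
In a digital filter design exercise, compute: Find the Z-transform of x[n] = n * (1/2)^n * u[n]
Using the property Z{n * a^n * u[n]}=az/(z-a)^2
With a=1/2: X(z)=(1/2)z/(z - 1/2)^2, |z| > 1/2

Answer: (1/2)z/(z - 1/2)^2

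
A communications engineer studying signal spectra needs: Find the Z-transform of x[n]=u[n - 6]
Using the time-shift property: Z{u[n-6]} = z^(-6)*z/(z-1)
= z^(-5)/(z-1)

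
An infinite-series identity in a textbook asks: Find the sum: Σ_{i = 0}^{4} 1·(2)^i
Geometric series: S=a(1 - r^n)/(1 - r)
a=1, r=2, n=5
S=1(1 - 32)/-1=31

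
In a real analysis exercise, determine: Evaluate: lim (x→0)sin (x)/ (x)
L'Hôpital (0/0): lim cos(x)/1=1/1

Answer: 1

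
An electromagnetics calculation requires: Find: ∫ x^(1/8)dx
Power rule: ∫ x^(1/8) dx = x^(9/8)/(9/8)+C

Answer: (8/9)·x^(9/8)+C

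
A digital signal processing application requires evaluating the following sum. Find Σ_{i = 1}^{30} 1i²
= 1·n(n + 1)(2n + 1)/6 = 1·30·31·61/6 = 9455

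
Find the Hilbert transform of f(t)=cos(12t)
The Hilbert transform shifts each frequency component by -pi/2.
H{cos(wt)} = sin(wt)
With w = 12: H{cos(12t)} = sin(12t)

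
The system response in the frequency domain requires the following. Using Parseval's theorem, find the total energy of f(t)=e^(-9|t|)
Parseval's theorem: E=integral |f(t)|^2 dt=(1/2pi) integral |F(omega)|^2 domega
E=integral_{-inf}^{inf} e^(-18|t|) dt=2 * integral_0^inf e^(-18t) dt=2/(2 * 9)=1/9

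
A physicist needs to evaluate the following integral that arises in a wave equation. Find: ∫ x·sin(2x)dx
By parts: u=x, dv=sin(2x) dx
du=dx, v=-cos(2x)/2
=-x·cos(2x)/2+sin(2x)/2²+C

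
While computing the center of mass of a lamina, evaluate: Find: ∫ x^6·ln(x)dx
By parts: u = ln(x), dv = x^6 dx
du = 1/x dx, v = x^7/7
= x^7·ln(x)/7 - ∫ x^6/7 dx
= x^7·ln(x)/7 - x^7/49 + C

Answer: x^7(ln(x)/7 - 1/49) + C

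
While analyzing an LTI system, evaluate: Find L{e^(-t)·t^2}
First shifting: L{e^(at)f(t)} = F(s-a)
L{t^2} = 2/s^3
Shift s → s + 1: 2/(s + 1)^3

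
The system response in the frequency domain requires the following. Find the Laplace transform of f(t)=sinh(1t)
L{sinh(at)}=a/(s²-a²)
L{sinh(1t)}=1/(s²-1)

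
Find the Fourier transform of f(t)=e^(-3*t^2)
The Fourier transform of a Gaussian e^(-a*t^2) is sqrt(pi/a)*e^(-omega^2/(4a)).
With a = 3: F(omega) = sqrt(pi/3)*e^(-omega^2/12)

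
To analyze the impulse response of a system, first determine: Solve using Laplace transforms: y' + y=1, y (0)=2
Take L of both sides: sY(s) - 2 + Y(s) = 1/s
Y(s)(s + 1) = 1/s + 2
Y(s) = 1/(s(s + 1)) + 2/(s + 1)
Partial fractions: 1/(s(s + 1)) = 1/s - 1/(s + 1)
So Y(s) = 1/s + 1/(s + 1)
Inverse transform (L^(-1){1/s} = 1, L^(-1){1/(s + 1)} = e^(-t)):

Answer: y(t) = 1 + e^(-t)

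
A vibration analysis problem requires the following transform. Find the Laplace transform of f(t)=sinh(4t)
L{sinh(at)}=a/(s²-a²)
L{sinh(4t)}=4/(s²-16)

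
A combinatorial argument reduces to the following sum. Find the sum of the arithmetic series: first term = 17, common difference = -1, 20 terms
Last term: a_n=17 + (20 - 1)·-1=-2
Sum=n(a_1 + a_n)/2=20(17 + (-2))/2=150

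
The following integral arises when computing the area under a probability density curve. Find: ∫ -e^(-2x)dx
Since d/dx[e^(-2x)] = -2e^(-2x), we get 1/2 e^(-2x)+C

Answer: (1/2)e^(-2x)+C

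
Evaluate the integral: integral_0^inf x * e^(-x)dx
This is a Gamma integral. Substitute u=1x:
integral_0^inf x*e^(-x) dx=(1/1^2) integral_0^inf u^1*e^(-u) du
=Gamma(2)/1^2=1!/1^2=1/1

Answer: 1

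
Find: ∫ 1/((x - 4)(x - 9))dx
Partial fractions: 1/((x-4)(x-9)) = A/(x-4)+B/(x-9)
A = -1/5, B = 1/5
∫ [-1/5· 1/(x-4)+1/5· 1/(x-9)] dx
= (1/5)[ln|x-9| - ln|x-4|]+C

Answer: (1/5)·ln|(x-9)/(x-4)|+C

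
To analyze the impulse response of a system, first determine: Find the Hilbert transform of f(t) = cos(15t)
The Hilbert transform shifts each frequency component by -pi/2.
H{cos(wt)}=sin(wt)
With w=15: H{cos(15t)}=sin(15t)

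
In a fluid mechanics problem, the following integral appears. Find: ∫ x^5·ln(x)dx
By parts: u=ln(x), dv=x^5 dx
du=1/x dx, v=x^6/6
=x^6·ln(x)/6 - ∫ x^5/6 dx
=x^6·ln(x)/6 - x^6/36+C

Answer: x^6(ln(x)/6-1/36)+C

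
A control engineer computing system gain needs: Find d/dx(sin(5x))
Chain rule: d/dx[sin(u)]=cos(u)·u' where u=5x
u'=5

Answer: 5·cos(5x)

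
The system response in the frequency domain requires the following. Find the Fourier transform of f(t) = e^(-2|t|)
Using the standard pair: F{e^(-a|t|)} = 2a/(a^2+omega^2)
With a = 2: F(omega) = 4/(4+omega^2)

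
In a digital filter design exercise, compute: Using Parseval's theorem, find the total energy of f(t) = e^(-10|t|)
Parseval's theorem: E = integral |f(t)|^2 dt = (1/2pi) integral |F(omega)|^2 domega
E = integral_{-inf}^{inf} e^(-20|t|) dt = 2*integral_0^inf e^(-20t) dt = 2/(2*10) = 1/10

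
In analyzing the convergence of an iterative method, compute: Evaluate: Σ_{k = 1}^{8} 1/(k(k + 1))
Partial fractions: 1/(k(k+1)) = 1/k - 1/(k+1)
Telescoping sum: 1(1-1/9) = 1·8/9

Answer: 8/9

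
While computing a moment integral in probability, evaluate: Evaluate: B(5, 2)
B(x,y) = Γ(x)Γ(y)/Γ(x+y) = (x-1)!(y-1)!/(x+y-1)!
B(5,2) = 4!·1!/6! = 1/30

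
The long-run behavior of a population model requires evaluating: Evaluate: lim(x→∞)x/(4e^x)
Apply L'Hôpital 1 times (∞/∞ each time):
Eventually get 1!/(4e^x) → 0

Answer: 0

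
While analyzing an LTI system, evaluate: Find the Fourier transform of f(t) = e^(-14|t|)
Using the standard pair: F{e^(-a|t|)}=2a/(a^2+omega^2)
With a=14: F(omega)=28/(196+omega^2)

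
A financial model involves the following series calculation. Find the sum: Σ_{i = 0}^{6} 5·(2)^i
Geometric series: S=a(1 - r^n)/(1 - r)
a=5, r=2, n=7
S=5(1 - 128)/-1=635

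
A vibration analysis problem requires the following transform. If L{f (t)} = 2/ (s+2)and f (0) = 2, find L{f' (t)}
L{f'(t)} = s·F(s) - f(0) = 2s/(s + 2) - 2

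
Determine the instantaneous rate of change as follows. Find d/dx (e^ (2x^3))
Chain rule: d/dx[e^u] = e^u · u' where u = 2x^3
u' = 6x^2

Answer: 6x^2·e^(2x^3)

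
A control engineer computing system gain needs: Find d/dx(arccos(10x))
d/dx[arccos(u)] = -u'/√(1-u²), u = 10x, u' = 10

Answer: -10/√(1-100x²)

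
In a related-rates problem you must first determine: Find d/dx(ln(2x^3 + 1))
Chain rule: d/dx[ln(u)] = u'/u where u = 2x^3+1
u' = 6x^2

Answer: (6x^2)/(2x^3+1)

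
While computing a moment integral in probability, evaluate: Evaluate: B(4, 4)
B(x,y)=Γ(x)Γ(y)/Γ(x + y)=(x-1)!(y-1)!/(x + y-1)!
B(4,4)=3!·3!/7!=1/140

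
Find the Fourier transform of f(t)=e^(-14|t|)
Using the standard pair: F{e^(-a|t|)} = 2a/(a^2+omega^2)
With a = 14: F(omega) = 28/(196+omega^2)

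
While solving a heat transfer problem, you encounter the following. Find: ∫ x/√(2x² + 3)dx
Let u = 2x²+3, du = 4x dx
∫ (1/4)·u^(-1/2) du = √u/2+C

Answer: √(2x²+3)/2+C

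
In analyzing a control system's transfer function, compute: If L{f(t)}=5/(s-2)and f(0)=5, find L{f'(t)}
L{f'(t)}=s·F(s) - f(0)=5s/(s-2) - 5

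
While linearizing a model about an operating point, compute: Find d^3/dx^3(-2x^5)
Apply power rule 3 times:
d^1: -10x^4
d^2: -40x^3
d^3: -120x^2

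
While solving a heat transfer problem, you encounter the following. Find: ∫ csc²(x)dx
Since d/dx[-cot(x)] = csc²(x), integral = -cot(x)+C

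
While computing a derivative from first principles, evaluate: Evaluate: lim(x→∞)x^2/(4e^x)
Apply L'Hôpital 2 times (∞/∞ each time):
Eventually get 2!/(4e^x) → 0

Answer: 0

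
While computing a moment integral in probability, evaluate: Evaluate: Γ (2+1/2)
Γ(n+1/2) = (2n)!√π/(4^n·n!)
= 24√π/(16·2) = (3/4)·√π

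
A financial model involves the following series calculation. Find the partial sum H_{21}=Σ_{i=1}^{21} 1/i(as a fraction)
H_21=1+1/2+1/3+...+1/21
=18858053/5173168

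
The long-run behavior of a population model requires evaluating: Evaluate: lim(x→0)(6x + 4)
Polynomial is continuous, so substitute x=0:
6·0 + 4=4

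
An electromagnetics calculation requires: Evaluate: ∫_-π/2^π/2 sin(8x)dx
Antiderivative: -cos(8x)/8
Evaluate at bounds: [-cos(8·π/2)/8] - [-cos(8·-π/2)/8]
= (-(1) + (1))/8 = 0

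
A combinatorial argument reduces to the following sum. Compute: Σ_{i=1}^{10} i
Using formula: Σ i^1=n(n+1)/2=10·11/2=55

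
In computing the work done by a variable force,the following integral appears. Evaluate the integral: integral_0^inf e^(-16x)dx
integral_0^inf e^(-16x) dx=[-1/16 * e^(-16x)]_0^inf
=0 - (-1/16)=1/16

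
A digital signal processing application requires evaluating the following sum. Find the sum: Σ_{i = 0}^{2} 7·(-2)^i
Geometric series: S=a(1 - r^n)/(1 - r)
a=7, r=-2, n=3
S=7(1+8)/3=21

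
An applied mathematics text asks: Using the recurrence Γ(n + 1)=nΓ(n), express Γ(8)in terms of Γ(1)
Γ(8)=7Γ(7)=7·6Γ(6)=...=7!·Γ(1)=5040·Γ(1)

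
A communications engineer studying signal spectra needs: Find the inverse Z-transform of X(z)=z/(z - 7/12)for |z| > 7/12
Standard pair: z/(z-a) <-> a^n * u[n] for causal signals
With a = 7/12: x[n] = (7/12)^n * u[n]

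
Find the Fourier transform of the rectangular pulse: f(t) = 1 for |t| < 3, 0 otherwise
F(omega) = integral from -3 to 3 of e^(-j * omega * t) dt
= 2 * sin(3 * omega)/omega = 6 * sinc(3 * omega/pi)

Answer: 2 * sin(3 * omega)/omega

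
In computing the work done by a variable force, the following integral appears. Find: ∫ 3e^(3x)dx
Since d/dx[e^(3x)] = 3e^(3x), we get 1 e^(3x) + C

Answer: e^(3x) + C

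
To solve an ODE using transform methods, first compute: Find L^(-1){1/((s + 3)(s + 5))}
Partial fractions: 1/((s + 3)(s + 5))=A/(s + 3) + B/(s + 5)
Cover-up: A=1/(s + 5)|_{s=-3}=1/2; B=1/(s + 3)|_{s=-5}=-1/2
L^(-1)=(1/2)e^(-3t) - (1/2)e^(-5t)

Answer: (1/2)(e^(-3t) - e^(-5t))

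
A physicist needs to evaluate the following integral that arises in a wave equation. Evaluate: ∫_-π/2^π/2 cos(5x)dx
Antiderivative: sin(5x)/5
Evaluate at bounds: [sin(5·π/2)/5] - [sin(5·-π/2)/5]
=((1) - (-1))/5=2/5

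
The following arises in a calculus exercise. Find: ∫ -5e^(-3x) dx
Since d/dx[e^(-3x)]=-3e^(-3x), we get 5/3 e^(-3x)+C

Answer: (5/3)e^(-3x)+C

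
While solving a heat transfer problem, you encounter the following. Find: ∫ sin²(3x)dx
Using identity sin²(u)=(1 - cos(2u))/2:
∫ (1 - cos(6x))/2 dx=x/2 - sin(6x)/12+C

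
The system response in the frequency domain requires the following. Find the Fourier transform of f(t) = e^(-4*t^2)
The Fourier transform of a Gaussian e^(-a * t^2) is sqrt(pi/a) * e^(-omega^2/(4a)).
With a=4: F(omega)=sqrt(pi)/2 * e^(-omega^2/16)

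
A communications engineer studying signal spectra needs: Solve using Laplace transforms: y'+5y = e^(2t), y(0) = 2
Take L: sY - 2+5Y = 1/(s-2)
Y(s+5) = 1/(s-2)+2
Y = 1/((s-2)(s+5))+2/(s+5)
Partial fractions: 1/((s-2)(s+5)) = (1/7)/(s-2) - (1/7)/(s+5)
So Y = (1/7)/(s-2)+(13/7)/(s+5)
Inverse Laplace transform (L^(-1){1/(s-2)} = e^(2t), L^(-1){1/(s+5)} = e^(-5t)):

Answer: y(t) = (1/7)·e^(2t)+(13/7)·e^(-5t)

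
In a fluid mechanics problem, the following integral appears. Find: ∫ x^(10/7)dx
Power rule: ∫ x^(10/7) dx=x^(17/7)/(17/7) + C

Answer: (7/17)·x^(17/7) + C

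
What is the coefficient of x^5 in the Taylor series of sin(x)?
sin(x) = Σ (-1)^k x^(2k+1)/(2k+1)!
For x^5: (-1)^2/5! = 1/120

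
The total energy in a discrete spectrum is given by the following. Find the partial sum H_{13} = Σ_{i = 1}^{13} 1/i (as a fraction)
H_13 = 1 + 1/2 + 1/3 + ... + 1/13
= 1145993/360360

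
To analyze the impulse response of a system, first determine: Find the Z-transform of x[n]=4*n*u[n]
Z{n*u[n]} = z/(z-1)^2
By linearity: Z{4*n*u[n]} = 4z/(z-1)^2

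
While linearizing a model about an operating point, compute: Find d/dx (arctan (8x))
d/dx[arctan(u)] = u'/(1+u²), u = 8x, u' = 8

Answer: 8/(1+64x²)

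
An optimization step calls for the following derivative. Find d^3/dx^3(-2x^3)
Apply power rule 3 times:
d^1: -6x^2
d^2: -12x
d^3: -12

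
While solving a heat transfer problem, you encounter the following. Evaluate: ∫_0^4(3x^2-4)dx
Step 1: Find antiderivative F(x)=x^3-4x
Step 2: F(4) - F(0)=48 - (0)=48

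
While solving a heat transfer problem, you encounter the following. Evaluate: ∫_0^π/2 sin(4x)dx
Antiderivative: -cos(4x)/4
Evaluate at bounds: [-cos(4·π/2)/4] - [-cos(4·0)/4]
= (-(1) + (1))/4 = 0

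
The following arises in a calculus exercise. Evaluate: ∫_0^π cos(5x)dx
Antiderivative: sin(5x)/5
Evaluate at bounds: [sin(5·π)/5] - [sin(5·0)/5]
=((0) - (0))/5=0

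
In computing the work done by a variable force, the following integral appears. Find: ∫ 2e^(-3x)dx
Since d/dx[e^(-3x)] = -3e^(-3x), we get -2/3 e^(-3x) + C

Answer: (-2/3)e^(-3x) + C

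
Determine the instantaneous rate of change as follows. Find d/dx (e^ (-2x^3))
Chain rule: d/dx[e^u]=e^u · u' where u=-2x^3
u'=-6x^2

Answer: -6x^2·e^(-2x^3)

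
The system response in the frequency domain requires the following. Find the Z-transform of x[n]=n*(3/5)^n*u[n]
Using the property Z{n*a^n*u[n]}=az/(z-a)^2
With a=3/5: X(z)=(3/5)z/(z - 3/5)^2, |z| > 3/5

Answer: (3/5)z/(z - 3/5)^2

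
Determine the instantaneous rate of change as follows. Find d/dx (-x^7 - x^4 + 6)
Power rule: d/dx(ax^n) = n·a·x^(n-1)
Term by term: -7·x^6-4·x^3

Answer: -7x^6-4x^3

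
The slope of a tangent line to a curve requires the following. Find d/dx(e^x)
Chain rule: d/dx[e^u] = e^u · u' where u = x
u' = 1

Answer: 1·e^x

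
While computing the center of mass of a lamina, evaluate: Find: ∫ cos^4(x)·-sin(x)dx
Let u=cos(x), du=-sin(x) dx
∫ u^4 du=u^5/5 + C

Answer: cos^5(x)/5 + C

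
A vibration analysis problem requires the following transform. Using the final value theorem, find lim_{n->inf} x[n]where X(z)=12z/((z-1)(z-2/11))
Final value theorem: lim x[n]=lim_{z->1} (z-1) * X(z)
(z-1) * X(z)=12z/(z-2/11)
As z->1: 12/(1-2/11)=12/(9/11)=44/3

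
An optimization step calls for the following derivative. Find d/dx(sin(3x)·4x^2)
Product rule: (fg)' = f'g+fg'
f = sin(3x), f' = 3·cos(3x)
g = 4x^2, g' = 8x

Answer: 12·cos(3x)·x^2+8·sin(3x)·x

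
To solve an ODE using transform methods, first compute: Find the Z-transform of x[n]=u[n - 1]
Using the time-shift property: Z{u[n-1]} = z^(-1)*z/(z-1)
= z^(0)/(z-1)

Answer: 1/(z-1)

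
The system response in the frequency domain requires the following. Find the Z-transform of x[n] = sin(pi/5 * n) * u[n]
Z{sin(w0*n)*u[n]} = z*sin(w0)/(z^2 - 2z*cos(w0) + 1)
With w0 = pi/5: X(z) = z*sin(pi/5)/(z^2 - 2z*cos(pi/5) + 1)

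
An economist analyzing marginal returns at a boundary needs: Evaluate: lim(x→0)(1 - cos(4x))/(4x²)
Using 1-cos(u) ≈ u²/2 for small u:
(1-cos(4x)) ≈ (4x)²/2 = 16x²/2
So limit = 16/(2·4) = 2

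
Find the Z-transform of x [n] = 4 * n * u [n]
Z{n * u[n]} = z/(z-1)^2
By linearity: Z{4 * n * u[n]} = 4z/(z-1)^2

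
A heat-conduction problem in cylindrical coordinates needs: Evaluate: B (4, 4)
B(x,y)=Γ(x)Γ(y)/Γ(x+y)=(x-1)!(y-1)!/(x+y-1)!
B(4,4)=3!·3!/7!=1/140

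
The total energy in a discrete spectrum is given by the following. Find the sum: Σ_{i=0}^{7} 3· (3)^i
Geometric series: S=a(1 - r^n)/(1 - r)
a=3, r=3, n=8
S=3(1-6561)/-2=9840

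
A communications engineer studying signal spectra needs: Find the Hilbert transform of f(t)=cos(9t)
The Hilbert transform shifts each frequency component by -pi/2.
H{cos(wt)}=sin(wt)
With w=9: H{cos(9t)}=sin(9t)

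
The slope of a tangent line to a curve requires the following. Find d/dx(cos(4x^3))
Chain rule: d/dx[cos(u)]=-sin(u)·u' where u=4x^3
u'=12x^2

Answer: -12x^2·sin(4x^3)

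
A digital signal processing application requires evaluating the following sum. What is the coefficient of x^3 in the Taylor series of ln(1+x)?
ln(1+x) = Σ (-1)^(n+1) x^n/n
Coefficient of x^3 = (-1)^4/3 = 1/3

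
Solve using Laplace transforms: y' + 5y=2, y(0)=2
Take L of both sides: sY(s) - 2 + 5Y(s)=2/s
Y(s)(s + 5)=2/s + 2
Y(s)=2/(s(s + 5)) + 2/(s + 5)
Partial fractions: 2/(s(s + 5))=(2/5)/s - (2/5)/(s + 5)
So Y(s)=(2/5)/s + (8/5)/(s + 5)
Inverse transform (L^(-1){1/s}=1, L^(-1){1/(s + 5)}=e^(-5t)):

Answer: y(t)=2/5 + (8/5)·e^(-5t)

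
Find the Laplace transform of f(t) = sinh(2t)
L{sinh(at)} = a/(s²-a²)
L{sinh(2t)} = 2/(s²-4)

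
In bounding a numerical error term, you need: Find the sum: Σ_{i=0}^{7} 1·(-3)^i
Geometric series: S = a(1 - r^n)/(1 - r)
a = 1, r = -3, n = 8
S = 1(1 - 6561)/4 = -1640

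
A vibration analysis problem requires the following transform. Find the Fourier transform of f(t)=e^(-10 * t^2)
The Fourier transform of a Gaussian e^(-a*t^2) is sqrt(pi/a)*e^(-omega^2/(4a)).
With a=10: F(omega)=sqrt(pi/10)*e^(-omega^2/40)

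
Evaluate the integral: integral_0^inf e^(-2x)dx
integral_0^inf e^(-2x) dx = [-1/2*e^(-2x)]_0^inf
= 0 - (-1/2) = 1/2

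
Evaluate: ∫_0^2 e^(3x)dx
Antiderivative: (1/3)e^(3x)
Evaluate: (1/3)(e^6 - 1)

Answer: (e^6 - 1)/3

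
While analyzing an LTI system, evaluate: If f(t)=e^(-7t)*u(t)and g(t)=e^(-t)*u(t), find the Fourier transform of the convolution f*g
By the convolution theorem: F{f*g} = F(omega)*G(omega)
F(omega) = 1/(7+j*omega), G(omega) = 1/(1+j*omega)
F{f*g} = 1/((7+j*omega)(1+j*omega))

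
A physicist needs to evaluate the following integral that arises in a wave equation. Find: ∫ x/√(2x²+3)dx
Let u = 2x² + 3, du = 4x dx
∫ (1/4)·u^(-1/2) du = √u/2 + C

Answer: √(2x² + 3)/2 + C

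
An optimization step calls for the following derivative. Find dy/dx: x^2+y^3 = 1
Differentiate: 2x + 3y^2·(dy/dx)=0
dy/dx=-2x/(3y^2)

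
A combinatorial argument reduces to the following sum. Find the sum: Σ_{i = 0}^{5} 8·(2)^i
Geometric series: S=a(1 - r^n)/(1 - r)
a=8, r=2, n=6
S=8(1 - 64)/-1=504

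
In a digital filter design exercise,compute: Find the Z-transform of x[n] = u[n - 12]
Using the time-shift property: Z{u[n-12]} = z^(-12)*z/(z-1)
= z^(-11)/(z-1)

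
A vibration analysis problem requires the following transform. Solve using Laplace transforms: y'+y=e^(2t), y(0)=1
Take L: sY - 1+Y = 1/(s-2)
Y(s+1) = 1/(s-2)+1
Y = 1/((s-2)(s+1))+1/(s+1)
Partial fractions: 1/((s-2)(s+1)) = (1/3)/(s-2) - (1/3)/(s+1)
So Y = (1/3)/(s-2)+(2/3)/(s+1)
Inverse Laplace transform (L^(-1){1/(s-2)} = e^(2t), L^(-1){1/(s+1)} = e^(-t)):

Answer: y(t) = (1/3)·e^(2t)+(2/3)·e^(-t)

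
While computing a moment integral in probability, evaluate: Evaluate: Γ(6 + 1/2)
Γ(n+1/2) = (2n)!√π/(4^n·n!)
= 479001600√π/(4096·720) = (10395/64)·√π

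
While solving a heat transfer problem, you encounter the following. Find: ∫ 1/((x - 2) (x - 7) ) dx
Partial fractions: 1/((x-2)(x-7))=A/(x-2) + B/(x-7)
A=-1/5, B=1/5
∫ [-1/5· 1/(x-2) + 1/5· 1/(x-7)] dx
=(1/5)[ln|x-7| - ln|x-2|] + C

Answer: (1/5)·ln|(x-7)/(x-2)| + C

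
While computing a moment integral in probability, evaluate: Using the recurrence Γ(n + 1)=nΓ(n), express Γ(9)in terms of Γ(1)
Γ(9) = 8Γ(8) = 8·7Γ(7) = ... = 8!·Γ(1) = 40320·Γ(1)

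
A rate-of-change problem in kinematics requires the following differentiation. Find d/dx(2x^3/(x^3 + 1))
Quotient rule: (f/g)' = (f'g - fg')/g²
f = 2x^3, f' = 6x^2
g = x^3 + 1, g' = 3x^2

Answer: (6x^2·(x^3 + 1) - 6x^5)/(x^3 + 1)²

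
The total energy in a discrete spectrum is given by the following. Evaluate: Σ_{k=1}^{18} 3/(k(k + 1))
Partial fractions: 3/(k(k+1))=3/k - 3/(k+1)
Telescoping sum: 3(1-1/19)=3·18/19

Answer: 54/19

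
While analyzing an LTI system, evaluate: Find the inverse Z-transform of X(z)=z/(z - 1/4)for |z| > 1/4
Standard pair: z/(z-a) <-> a^n*u[n] for causal signals
With a = 1/4: x[n] = (1/4)^n*u[n]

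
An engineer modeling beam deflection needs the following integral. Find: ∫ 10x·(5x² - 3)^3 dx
Let u = 5x² - 3, du = 10x dx
∫ u^3 du = u^4/4 + C

Answer: (5x² - 3)^4/4 + C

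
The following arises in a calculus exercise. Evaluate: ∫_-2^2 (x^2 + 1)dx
Step 1: Find antiderivative F(x)=(1/3)x^3 + x
Step 2: F(2) - F(-2)=14/3 - (-14/3)=28/3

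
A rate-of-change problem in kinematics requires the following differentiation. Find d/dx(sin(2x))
Chain rule: d/dx[sin(u)] = cos(u)·u' where u = 2x
u' = 2

Answer: 2·cos(2x)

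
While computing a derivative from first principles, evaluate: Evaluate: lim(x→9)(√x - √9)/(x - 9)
Multiply by conjugate (√x + √9)/(√x + √9):
=(x - 9)/((x - 9)(√x + √9))=1/(√x + √9)
As x → 9: 1/(2√9)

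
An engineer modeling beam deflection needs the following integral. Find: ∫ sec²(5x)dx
Since d/dx[tan(5x)]=5sec²(5x), integral=tan(5x)/5 + C

Answer: (1/5)tan(5x) + C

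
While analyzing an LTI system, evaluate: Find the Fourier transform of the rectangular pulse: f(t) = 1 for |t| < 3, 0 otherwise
F(omega)=integral from -3 to 3 of e^(-j*omega*t) dt
=2*sin(3*omega)/omega=6*sinc(3*omega/pi)

Answer: 2*sin(3*omega)/omega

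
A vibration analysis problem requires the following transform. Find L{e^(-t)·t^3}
First shifting: L{e^(at)f(t)}=F(s-a)
L{t^3}=6/s^4
Shift s → s + 1: 6/(s + 1)^4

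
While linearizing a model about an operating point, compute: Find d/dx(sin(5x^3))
Chain rule: d/dx[sin(u)]=cos(u)·u' where u=5x^3
u'=15x^2

Answer: 15x^2·cos(5x^3)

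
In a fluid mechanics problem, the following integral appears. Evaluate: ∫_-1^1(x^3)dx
Step 1: Find antiderivative F(x) = (1/4)x^4
Step 2: F(1) - F(-1) = 1/4 - (1/4) = 0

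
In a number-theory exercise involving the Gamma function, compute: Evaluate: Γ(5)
Γ(n)=(n-1)! for positive integers
Γ(5)=4!=24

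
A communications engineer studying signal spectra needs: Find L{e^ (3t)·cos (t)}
First shifting: L{e^(at)f(t)}=F(s-a)
L{cos(t)}=s/(s²+1)
Shift: (s-3)/((s-3)²+1)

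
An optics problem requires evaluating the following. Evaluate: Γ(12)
Γ(n) = (n-1)! for positive integers
Γ(12) = 11! = 39916800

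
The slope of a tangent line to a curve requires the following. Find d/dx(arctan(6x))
d/dx[arctan(u)]=u'/(1 + u²), u=6x, u'=6

Answer: 6/(1 + 36x²)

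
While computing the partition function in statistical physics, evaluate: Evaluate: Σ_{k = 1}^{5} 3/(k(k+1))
Partial fractions: 3/(k(k + 1))=3/k - 3/(k + 1)
Telescoping sum: 3(1 - 1/6)=3·5/6

Answer: 5/2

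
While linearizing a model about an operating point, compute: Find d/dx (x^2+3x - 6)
Power rule: d/dx(ax^n)=n·a·x^(n-1)
Term by term: 2·x+3

Answer: 2x+3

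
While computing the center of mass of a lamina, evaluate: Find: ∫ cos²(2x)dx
Using identity cos²(u) = (1 + cos(2u))/2:
∫ (1 + cos(4x))/2 dx = x/2 + sin(4x)/8 + C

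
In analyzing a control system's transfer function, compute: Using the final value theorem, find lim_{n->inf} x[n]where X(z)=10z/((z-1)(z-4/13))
Final value theorem: lim x[n] = lim_{z->1} (z-1)*X(z)
(z-1)*X(z) = 10z/(z-4/13)
As z->1: 10/(1-4/13) = 10/(9/13) = 130/9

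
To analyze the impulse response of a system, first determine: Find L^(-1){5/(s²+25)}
L^(-1){w/(s² + w²)} = sin(wt)
Here w = 5

Answer: sin(5t)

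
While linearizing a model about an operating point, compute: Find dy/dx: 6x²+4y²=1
Differentiate: 12x + 8y·(dy/dx)=0
dy/dx=-12x/(8y)=-(3/2)·(x/y)

Answer: dy/dx=-(3/2)·(x/y)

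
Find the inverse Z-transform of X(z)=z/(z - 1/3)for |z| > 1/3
Standard pair: z/(z-a) <-> a^n * u[n] for causal signals
With a = 1/3: x[n] = (1/3)^n * u[n]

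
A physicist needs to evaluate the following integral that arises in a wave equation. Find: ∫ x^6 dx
Using power rule: ∫ x^6 dx=1/7 x^7+C=(1/7)x^7+C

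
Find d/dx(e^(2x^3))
Chain rule: d/dx[e^u]=e^u · u' where u=2x^3
u'=6x^2

Answer: 6x^2·e^(2x^3)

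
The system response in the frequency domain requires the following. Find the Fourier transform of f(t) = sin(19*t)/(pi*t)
sin(W * t)/(pi * t)=(W/pi) * sinc(W * t/pi) is the impulse response of the ideal low-pass filter with cutoff W (here W=19).
Its Fourier transform is a rectangular function:
F(omega)=1 for |omega| < 19, 0 otherwise

Answer: rect(omega/38) [i.e., 1 for |omega| < 19, 0 otherwise]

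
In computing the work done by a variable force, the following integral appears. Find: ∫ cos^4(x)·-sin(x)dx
Let u = cos(x), du = -sin(x) dx
∫ u^4 du = u^5/5 + C

Answer: cos^5(x)/5 + C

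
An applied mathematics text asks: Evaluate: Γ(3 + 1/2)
Γ(n + 1/2)=(2n)!√π/(4^n·n!)
=720√π/(64·6)=(15/8)·√π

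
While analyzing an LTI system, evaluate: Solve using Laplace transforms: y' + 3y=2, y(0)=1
Take L of both sides: sY(s)-1+3Y(s)=2/s
Y(s)(s+3)=2/s+1
Y(s)=2/(s(s+3))+1/(s+3)
Partial fractions: 2/(s(s+3))=(2/3)/s - (2/3)/(s+3)
So Y(s)=(2/3)/s+(1/3)/(s+3)
Inverse transform (L^(-1){1/s}=1, L^(-1){1/(s+3)}=e^(-3t)):

Answer: y(t)=2/3+(1/3)·e^(-3t)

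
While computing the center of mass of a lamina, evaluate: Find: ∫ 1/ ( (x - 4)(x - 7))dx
Partial fractions: 1/((x-4)(x-7))=A/(x-4)+B/(x-7)
A=-1/3, B=1/3
∫ [-1/3· 1/(x-4)+1/3· 1/(x-7)] dx
=(1/3)[ln|x-7| - ln|x-4|]+C

Answer: (1/3)·ln|(x-7)/(x-4)|+C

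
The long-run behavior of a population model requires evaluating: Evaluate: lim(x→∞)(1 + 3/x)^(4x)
Rewrite as [(1 + 3/x)^x]^4.
lim(1 + 3/x)^x = e^3, so limit = (e^3)^4 = e^12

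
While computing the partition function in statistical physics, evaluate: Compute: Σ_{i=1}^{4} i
Using formula: Σ i^1=n(n + 1)/2=4·5/2=10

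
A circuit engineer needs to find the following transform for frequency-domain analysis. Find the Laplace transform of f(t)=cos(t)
L{cos(wt)}=s/(s² + w²)
L{cos(t)}=s/(s² + 1)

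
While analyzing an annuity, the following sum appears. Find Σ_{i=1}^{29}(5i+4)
= 5·Σ i + 4·29 = 5·435 + 116 = 2291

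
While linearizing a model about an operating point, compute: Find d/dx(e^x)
Chain rule: d/dx[e^u]=e^u · u' where u=x
u'=1

Answer: 1·e^x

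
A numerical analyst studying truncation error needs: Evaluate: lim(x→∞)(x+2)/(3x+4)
Divide numerator and denominator by x:
lim (1 + 2/x)/(3 + 4/x)=1/3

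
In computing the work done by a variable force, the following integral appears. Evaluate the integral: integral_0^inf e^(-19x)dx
integral_0^inf e^(-19x) dx=[-1/19*e^(-19x)]_0^inf
=0 - (-1/19)=1/19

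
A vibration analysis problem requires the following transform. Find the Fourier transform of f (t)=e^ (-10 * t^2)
The Fourier transform of a Gaussian e^(-a * t^2) is sqrt(pi/a) * e^(-omega^2/(4a)).
With a=10: F(omega)=sqrt(pi/10) * e^(-omega^2/40)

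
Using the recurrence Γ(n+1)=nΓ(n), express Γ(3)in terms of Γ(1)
Γ(3) = 2Γ(2) = 2·1Γ(1) = ... = 2!·Γ(1) = 2·Γ(1)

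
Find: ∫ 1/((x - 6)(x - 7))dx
Partial fractions: 1/((x-6)(x-7)) = A/(x-6)+B/(x-7)
A = -1, B = 1
∫ [-1· 1/(x-6)+1· 1/(x-7)] dx
= (1)[ln|x-7| - ln|x-6|]+C

Answer: ln|(x-7)/(x-6)|+C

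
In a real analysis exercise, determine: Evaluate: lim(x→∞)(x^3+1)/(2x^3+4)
Divide numerator and denominator by x^3:
lim (1 + 1/x^3)/(2 + 4/x^3) = 1/2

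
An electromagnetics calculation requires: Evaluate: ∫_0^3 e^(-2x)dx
Antiderivative: (1/(-2))e^(-2x)
Evaluate: (1/(-2))(e^-6 - 1)

Answer: (e^-6 - 1)/(-2)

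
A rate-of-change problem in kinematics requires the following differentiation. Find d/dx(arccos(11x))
d/dx[arccos(u)] = -u'/√(1-u²), u = 11x, u' = 11

Answer: -11/√(1 - 121x²)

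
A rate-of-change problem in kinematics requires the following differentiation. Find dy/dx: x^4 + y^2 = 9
Differentiate: 4x^3+2y·(dy/dx) = 0
dy/dx = -4x^3/(2y)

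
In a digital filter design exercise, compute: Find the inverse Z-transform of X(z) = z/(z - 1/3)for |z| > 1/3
Standard pair: z/(z-a) <-> a^n*u[n] for causal signals
With a=1/3: x[n]=(1/3)^n*u[n]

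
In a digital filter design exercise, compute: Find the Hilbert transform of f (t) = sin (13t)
The Hilbert transform shifts each frequency component by -pi/2.
H{sin(wt)} = -cos(wt)
With w = 13: H{sin(13t)} = -cos(13t)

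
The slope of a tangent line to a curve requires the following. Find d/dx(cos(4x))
Chain rule: d/dx[cos(u)] = -sin(u)·u' where u = 4x
u' = 4

Answer: -4·sin(4x)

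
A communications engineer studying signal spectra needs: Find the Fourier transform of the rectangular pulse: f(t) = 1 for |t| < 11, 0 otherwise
F(omega)=integral from -11 to 11 of e^(-j * omega * t) dt
=2 * sin(11 * omega)/omega=22 * sinc(11 * omega/pi)

Answer: 2 * sin(11 * omega)/omega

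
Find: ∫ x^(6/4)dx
Power rule: ∫ x^(3/2) dx=x^(5/2)/(5/2) + C

Answer: (2/5)·x^(5/2) + C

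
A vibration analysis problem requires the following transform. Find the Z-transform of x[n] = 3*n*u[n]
Z{n * u[n]}=z/(z-1)^2
By linearity: Z{3 * n * u[n]}=3z/(z-1)^2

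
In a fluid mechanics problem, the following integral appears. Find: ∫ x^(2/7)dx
Power rule: ∫ x^(2/7) dx=x^(9/7)/(9/7)+C

Answer: (7/9)·x^(9/7)+C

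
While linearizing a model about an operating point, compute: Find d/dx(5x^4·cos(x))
Product rule: (fg)'=f'g + fg'
f=5x^4, f'=20x^3
g=cos(x), g'=-sin(x)

Answer: 20x^3·cos(x) - 5x^4·sin(x)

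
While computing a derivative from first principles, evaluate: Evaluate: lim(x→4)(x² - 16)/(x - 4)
Factor: (x² - 16)=(x-4)(x+4)
Cancel (x-4): lim(x→4) (x+4)=8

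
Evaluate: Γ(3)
Γ(n) = (n-1)! for positive integers
Γ(3) = 2! = 2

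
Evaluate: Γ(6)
Γ(n) = (n-1)! for positive integers
Γ(6) = 5! = 120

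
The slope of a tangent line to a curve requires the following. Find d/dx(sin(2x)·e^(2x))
Product rule: (fg)' = f'g+fg'
f = sin(2x), f' = 2·cos(2x)
g = e^(2x), g' = 2·e^(2x)

Answer: 2·cos(2x)·e^(2x)+2·sin(2x)·e^(2x)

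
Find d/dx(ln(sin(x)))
Chain rule: d/dx[ln(u)] = u'/u where u = sin(x)
u' = cos(x)

Answer: (cos(x))/(sin(x))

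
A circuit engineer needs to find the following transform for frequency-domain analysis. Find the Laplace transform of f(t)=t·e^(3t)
L{t·e^(at)}=1/(s-a)²
L{t·e^(3t)}=1/(s-3)²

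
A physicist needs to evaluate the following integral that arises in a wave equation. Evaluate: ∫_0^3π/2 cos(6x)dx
Antiderivative: sin(6x)/6
Evaluate at bounds: [sin(6·3π/2)/6] - [sin(6·0)/6]
= ((0) - (0))/6 = 0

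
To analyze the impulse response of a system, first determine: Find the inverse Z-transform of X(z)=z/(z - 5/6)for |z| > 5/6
Standard pair: z/(z-a) <-> a^n * u[n] for causal signals
With a = 5/6: x[n] = (5/6)^n * u[n]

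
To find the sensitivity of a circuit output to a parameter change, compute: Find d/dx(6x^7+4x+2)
Power rule: d/dx(ax^n) = n·a·x^(n-1)
Term by term: 42·x^6+4

Answer: 42x^6+4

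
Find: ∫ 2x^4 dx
Using power rule: ∫ 2x^4 dx=2/5 x^5 + C=(2/5)x^5 + C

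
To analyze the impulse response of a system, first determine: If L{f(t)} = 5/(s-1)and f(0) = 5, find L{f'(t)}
L{f'(t)} = s·F(s) - f(0) = 5s/(s-1)-5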